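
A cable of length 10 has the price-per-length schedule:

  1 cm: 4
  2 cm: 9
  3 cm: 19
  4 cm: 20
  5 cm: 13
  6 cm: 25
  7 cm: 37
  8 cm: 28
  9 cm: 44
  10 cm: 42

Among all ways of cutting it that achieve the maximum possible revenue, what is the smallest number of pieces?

4

Let r[k] be the best obtainable value from length k. For each k, try every first piece i and keep the best of price[i] + r[k−i].
r[1] = 4
r[2] = max(4+4, 9+0) = 9
r[3] = max(4+9, 9+4, 19+0) = 19
r[4] = max(4+19, 9+9, 19+4, 20+0) = 23
r[5] = max(4+23, 9+19, 19+9, 20+4, 13+0) = 28
r[6] = max(4+28, 9+23, 19+19, 20+9, 13+4, 25+0) = 38
r[7] = max(4+38, 9+28, 19+23, …, 25+4, 37+0) = 42
r[8] = max(4+42, 9+38, 19+28, …, 37+4, 28+0) = 47
r[9] = max(4+47, 9+42, 19+38, …, 28+4, 44+0) = 57
r[10] = max(4+57, 9+47, 19+42, …, 44+4, 42+0) = 61
Maximum revenue is 61.
Now minimize piece count subject to staying optimal: for each k, pieces[k] = 1 + min over i with p[i]+r[k−i]=r[k] of pieces[k−i].
pieces[7] = 3
pieces[8] = 3
pieces[9] = 3
pieces[10] = 4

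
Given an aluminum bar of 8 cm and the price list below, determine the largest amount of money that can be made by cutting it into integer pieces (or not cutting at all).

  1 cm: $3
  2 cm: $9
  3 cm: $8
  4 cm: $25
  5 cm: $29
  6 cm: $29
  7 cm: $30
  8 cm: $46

Build R[k] bottom-up: R[k] = max over allowed piece i of (p[i] + R[k−i]).
R[1] = 3
R[2] = max(3+3, 9+0) = 9
R[3] = max(3+9, 9+3, 8+0) = 12
R[4] = max(3+12, 9+9, 8+3, 25+0) = 25
R[5] = max(3+25, 9+12, 8+9, 25+3, 29+0) = 29
R[6] = max(3+29, 9+25, 8+12, 25+9, 29+3, 29+0) = 34
R[7] = max(3+34, 9+29, 8+25, …, 29+3, 30+0) = 38
R[8] = max(3+38, 9+34, 8+29, …, 30+3, 46+0) = 50
One optimal cutting: 4 + 4 → $25 + $25 = $50.

50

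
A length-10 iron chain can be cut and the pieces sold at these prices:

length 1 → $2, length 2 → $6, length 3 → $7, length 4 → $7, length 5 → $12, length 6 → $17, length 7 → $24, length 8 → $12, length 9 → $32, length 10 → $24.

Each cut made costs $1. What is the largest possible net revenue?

33

Let r[k] be the best obtainable value from length k. For each k, try every first piece i and keep the best of price[i] + r[k−i] minus the 1 cut fee when i<k.
r[1] = 2
r[2] = 6
r[3] = 7  (first piece 1, then r[2]=6)
r[4] = 11  (first piece 2, then r[2]=6)
r[5] = 12  (first piece 1, then r[4]=11)
r[6] = 17
r[7] = 24
r[8] = 25  (first piece 1, then r[7]=24)
r[9] = 32
r[10] = 33  (first piece 1, then r[9]=32)
One optimal plan: pieces 9 + 1 (1 cut) → $34 − $1 = $33.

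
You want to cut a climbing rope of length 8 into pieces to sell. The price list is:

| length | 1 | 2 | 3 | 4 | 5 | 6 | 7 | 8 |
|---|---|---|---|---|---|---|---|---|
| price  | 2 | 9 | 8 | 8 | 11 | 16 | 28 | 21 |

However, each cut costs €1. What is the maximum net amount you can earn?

33

Consider every possible first cut. r[k] is the best of p[i]+r[k−i] over all sellable i≤k, charging 1 whenever i<k.
r[1] = 2
r[2] = 9
r[3] = 10  (first piece 1, then r[2]=9)
r[4] = 17  (first piece 2, then r[2]=9)
r[5] = 18  (first piece 1, then r[4]=17)
r[6] = 25  (first piece 2, then r[4]=17)
r[7] = 28
r[8] = 33  (first piece 2, then r[6]=25)
One optimal plan: pieces 2 + 2 + 2 + 2 (3 cuts) → €36 − €3 = €33.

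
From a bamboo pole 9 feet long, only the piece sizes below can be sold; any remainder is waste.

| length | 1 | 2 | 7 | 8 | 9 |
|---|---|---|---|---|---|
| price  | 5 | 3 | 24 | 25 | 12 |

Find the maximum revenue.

Consider every possible first cut. r[k] is the best of p[i]+r[k−i] over all sellable i≤k.
r[1] = 5
r[2] = max(5+5, 3+0) = 10
r[3] = max(5+10, 3+5) = 15
r[4] = max(5+15, 3+10) = 20
r[5] = max(5+20, 3+15) = 25
r[6] = max(5+25, 3+20) = 30
r[7] = max(5+30, 3+25, 24+0) = 35
r[8] = max(5+35, 3+30, 24+5, 25+0) = 40
r[9] = max(5+40, 3+35, 24+10, 25+5, 12+0) = 45
One optimal cutting: 1 + 1 + 1 + 1 + 1 + 1 + 1 + 1 + 1 → $45.

45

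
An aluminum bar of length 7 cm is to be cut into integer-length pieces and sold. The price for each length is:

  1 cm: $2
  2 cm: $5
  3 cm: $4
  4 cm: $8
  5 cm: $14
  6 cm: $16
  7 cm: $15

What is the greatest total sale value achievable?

Let R[k] be the best obtainable value from length k. For each k, try every first piece i and keep the best of price[i] + R[k−i].
R[1] = 2
R[2] = 5
R[3] = 7  (first piece 1, then R[2]=5)
R[4] = 10  (first piece 2, then R[2]=5)
R[5] = 14
R[6] = 16  (first piece 1, then R[5]=14)
R[7] = 19  (first piece 2, then R[5]=14)
One optimal cutting: 5 + 2 → $14 + $5 = $19.

19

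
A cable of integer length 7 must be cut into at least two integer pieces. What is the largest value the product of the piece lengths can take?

12

Fill prod[k] for k=2..7: at each k try every first piece i and multiply by the better of (k−i) uncut or prod[k−i].
prod[2] = 1*max(1,0) = 1*1 = 1
prod[3] = 1*max(2,1) = 1*2 = 2
prod[4] = 2*max(2,1) = 2*2 = 4
prod[5] = 2*max(3,2) = 2*3 = 6
prod[6] = 3*max(3,2) = 3*3 = 9
prod[7] = 2*max(5,6) = 2*6 = 12
One optimal split: 3 + 2 + 2; product 3*2*2 = 12.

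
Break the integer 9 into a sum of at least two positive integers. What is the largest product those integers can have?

Fill g[k] for k=2..9: at each k try every first piece i and multiply by the better of (k−i) uncut or g[k−i].
Small cases: g[2]=1, g[3]=2.
g[4] = 2×max(2,1) = 2×2 = 4
g[5] = 2×max(3,2) = 2×3 = 6
g[6] = 3×max(3,2) = 3×3 = 9
g[7] = 2×max(5,6) = 2×6 = 12
g[8] = 2×max(6,9) = 2×9 = 18
g[9] = 3×max(6,9) = 3×9 = 27
One optimal split: 3 + 3 + 3; product 3×3×3 = 27.

27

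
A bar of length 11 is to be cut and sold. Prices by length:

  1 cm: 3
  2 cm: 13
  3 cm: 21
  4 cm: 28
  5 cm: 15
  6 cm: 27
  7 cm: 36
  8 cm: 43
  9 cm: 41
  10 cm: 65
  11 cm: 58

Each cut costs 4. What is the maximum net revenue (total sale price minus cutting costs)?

69

Let net[k] be the best obtainable value from length k. For each k, try every first piece i and keep the best of price[i] + net[k−i] minus the 4 cut fee when i<k.
net[1] = 3
net[2] = 13
net[3] = 21
net[4] = 28
net[5] = 30  (first piece 2, then net[3]=21)
net[6] = 38  (first piece 3, then net[3]=21)
net[7] = 45  (first piece 3, then net[4]=28)
net[8] = 52  (first piece 4, then net[4]=28)
net[9] = 55  (first piece 3, then net[6]=38)
net[10] = 65
net[11] = 69  (first piece 3, then net[8]=52)
One optimal plan: pieces 4 + 4 + 3 (2 cuts) → 77 − 8 = 69.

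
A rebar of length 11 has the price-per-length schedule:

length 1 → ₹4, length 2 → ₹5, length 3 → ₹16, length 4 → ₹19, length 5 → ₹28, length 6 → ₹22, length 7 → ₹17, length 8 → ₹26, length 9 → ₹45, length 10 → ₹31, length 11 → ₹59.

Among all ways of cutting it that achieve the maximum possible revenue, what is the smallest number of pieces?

Consider every possible first cut. r[k] is the best of p[i]+r[k−i] over all sellable i≤k.
r[1] = 4
r[2] = max(4+4, 5+0) = 8
r[3] = max(4+8, 5+4, 16+0) = 16
r[4] = max(4+16, 5+8, 16+4, 19+0) = 20
r[5] = max(4+20, 5+16, 16+8, 19+4, 28+0) = 28
r[6] = max(4+28, 5+20, 16+16, 19+8, 28+4, 22+0) = 32
r[7] = max(4+32, 5+28, 16+20, …, 22+4, 17+0) = 36
r[8] = max(4+36, 5+32, 16+28, …, 17+4, 26+0) = 44
r[9] = max(4+44, 5+36, 16+32, …, 26+4, 45+0) = 48
r[10] = max(4+48, 5+44, 16+36, …, 45+4, 31+0) = 56
r[11] = max(4+56, 5+48, 16+44, …, 31+4, 59+0) = 60
Maximum revenue is ₹60.
Now minimize piece count subject to staying optimal: for each k, pieces[k] = 1 + min over i with p[i]+r[k−i]=r[k] of pieces[k−i].
pieces[8] = 2
pieces[9] = 3
pieces[10] = 2
pieces[11] = 3

3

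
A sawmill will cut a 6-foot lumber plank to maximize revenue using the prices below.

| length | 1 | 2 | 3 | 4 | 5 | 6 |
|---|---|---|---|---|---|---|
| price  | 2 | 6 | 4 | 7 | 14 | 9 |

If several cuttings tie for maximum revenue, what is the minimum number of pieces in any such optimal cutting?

3

Consider every possible first cut. r[k] is the best of p[i]+r[k−i] over all sellable i≤k.
r[1] = 2
r[2] = max(2+2, 6+0) = 6
r[3] = max(2+6, 6+2, 4+0) = 8
r[4] = max(2+8, 6+6, 4+2, 7+0) = 12
r[5] = max(2+12, 6+8, 4+6, 7+2, 14+0) = 14
r[6] = max(2+14, 6+12, 4+8, 7+6, 14+2, 9+0) = 18
Maximum revenue is $18.
Now minimize piece count subject to staying optimal: for each k, pieces[k] = 1 + min over i with p[i]+r[k−i]=r[k] of pieces[k−i].
pieces[3] = 2
pieces[4] = 2
pieces[5] = 1
pieces[6] = 3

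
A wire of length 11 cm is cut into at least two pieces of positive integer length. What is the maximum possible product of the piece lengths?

54

Fill m[k] for k=2..11: at each k try every first piece i and multiply by the better of (k−i) uncut or m[k−i].
m[2] = 1·max(1,0) = 1·1 = 1
m[3] = 1·max(2,1) = 1·2 = 2
m[4] = 2·max(2,1) = 2·2 = 4
m[5] = 2·max(3,2) = 2·3 = 6
m[6] = 3·max(3,2) = 3·3 = 9
m[7] = 2·max(5,6) = 2·6 = 12
m[8] = 2·max(6,9) = 2·9 = 18
m[9] = 3·max(6,9) = 3·9 = 27
m[10] = 2·max(8,18) = 2·18 = 36
m[11] = 2·max(9,27) = 2·27 = 54
One optimal split: 3 + 3 + 3 + 2; product 3·3·3·2 = 54.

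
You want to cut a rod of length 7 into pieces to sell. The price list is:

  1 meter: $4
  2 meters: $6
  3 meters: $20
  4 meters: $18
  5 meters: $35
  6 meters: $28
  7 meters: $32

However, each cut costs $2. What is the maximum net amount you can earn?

40

Consider every possible first cut. net[k] is the best of p[i]+net[k−i] over all sellable i≤k, charging 2 whenever i<k.
net[1] = 4
net[2] = max(4+4-2, 6+0) = 6
net[3] = max(4+6-2, 6+4-2, 20+0) = 20
net[4] = max(4+20-2, 6+6-2, 20+4-2, 18+0) = 22
net[5] = max(4+22-2, 6+20-2, 20+6-2, 18+4-2, 35+0) = 35
net[6] = max(4+35-2, 6+22-2, 20+20-2, 18+6-2, 35+4-2, 28+0) = 38
net[7] = max(4+38-2, 6+35-2, 20+22-2, …, 28+4-2, 32+0) = 40
One optimal plan: pieces 3 + 3 + 1 (2 cuts) → $44 − $4 = $40.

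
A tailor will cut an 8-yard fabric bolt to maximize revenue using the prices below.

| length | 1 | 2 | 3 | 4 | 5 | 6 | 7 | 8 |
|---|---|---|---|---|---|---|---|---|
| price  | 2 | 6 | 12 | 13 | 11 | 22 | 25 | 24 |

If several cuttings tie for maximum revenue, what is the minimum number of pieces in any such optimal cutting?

3

Let r[k] be the best obtainable value from length k. For each k, try every first piece i and keep the best of price[i] + r[k−i].
r[1] = 2
r[2] = max(2+2, 6+0) = 6
r[3] = max(2+6, 6+2, 12+0) = 12
r[4] = max(2+12, 6+6, 12+2, 13+0) = 14
r[5] = max(2+14, 6+12, 12+6, 13+2, 11+0) = 18
r[6] = max(2+18, 6+14, 12+12, 13+6, 11+2, 22+0) = 24
r[7] = max(2+24, 6+18, 12+14, …, 22+2, 25+0) = 26
r[8] = max(2+26, 6+24, 12+18, …, 25+2, 24+0) = 30
Maximum revenue is $30.
Now minimize piece count subject to staying optimal: for each k, pieces[k] = 1 + min over i with p[i]+r[k−i]=r[k] of pieces[k−i].
pieces[5] = 2
pieces[6] = 2
pieces[7] = 3
pieces[8] = 3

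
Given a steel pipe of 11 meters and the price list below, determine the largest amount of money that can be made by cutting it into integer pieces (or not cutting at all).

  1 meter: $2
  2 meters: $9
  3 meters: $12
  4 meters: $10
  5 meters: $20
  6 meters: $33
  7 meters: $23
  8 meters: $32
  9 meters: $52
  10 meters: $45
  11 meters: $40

61

Consider every possible first cut. best[k] is the best of p[i]+best[k−i] over all sellable i≤k.
best[1] = 2
best[2] = max(2+2, 9+0) = 9
best[3] = max(2+9, 9+2, 12+0) = 12
best[4] = max(2+12, 9+9, 12+2, 10+0) = 18
best[5] = max(2+18, 9+12, 12+9, 10+2, 20+0) = 21
best[6] = max(2+21, 9+18, 12+12, 10+9, 20+2, 33+0) = 33
best[7] = max(2+33, 9+21, 12+18, …, 33+2, 23+0) = 35
best[8] = max(2+35, 9+33, 12+21, …, 23+2, 32+0) = 42
best[9] = max(2+42, 9+35, 12+33, …, 32+2, 52+0) = 52
best[10] = max(2+52, 9+42, 12+35, …, 52+2, 45+0) = 54
best[11] = max(2+54, 9+52, 12+42, …, 45+2, 40+0) = 61
One optimal cutting: 9 + 2 → $52 + $9 = $61.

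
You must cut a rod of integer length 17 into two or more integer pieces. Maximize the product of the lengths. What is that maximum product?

486

Fill f[k] for k=2..17: at each k try every first piece i and multiply by the better of (k−i) uncut or f[k−i].
f[2] = 1·max(1,0) = 1·1 = 1
f[3] = max(1·2, 2·1) = 2
f[4] = max(1·3, 2·2, 3·1) = 4
f[5] = max(1·4, 2·3, 3·2, 4·1) = 6
f[6] = max(1·6, 2·4, 3·3, 4·2, 5·1) = 9
f[7] = max(1·9, 2·6, 3·4, 4·3, 5·2, 6·1) = 12
f[8] = max(1·12, 2·9, 3·6, …, 6·2, 7·1) = 18
f[9] = max(1·18, 2·12, 3·9, …, 7·2, 8·1) = 27
f[10] = max(1·27, 2·18, 3·12, …, 8·2, 9·1) = 36
f[11] = max(1·36, 2·27, 3·18, …, 9·2, 10·1) = 54
f[12] = max(1·54, 2·36, 3·27, …, 10·2, 11·1) = 81
f[13] = max(1·81, 2·54, 3·36, …, 11·2, 12·1) = 108
f[14] = max(1·108, 2·81, 3·54, …, 12·2, 13·1) = 162
f[15] = max(1·162, 2·108, 3·81, …, 13·2, 14·1) = 243
f[16] = max(1·243, 2·162, 3·108, …, 14·2, 15·1) = 324
f[17] = max(1·324, 2·243, 3·162, …, 15·2, 16·1) = 486
One optimal split: 3 + 3 + 3 + 3 + 3 + 2; product 3·3·3·3·3·2 = 486.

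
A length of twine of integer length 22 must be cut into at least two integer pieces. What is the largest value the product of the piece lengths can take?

Fill m[k] for k=2..22: at each k try every first piece i and multiply by the better of (k−i) uncut or m[k−i].
m[2] = 1×max(1,0) = 1×1 = 1
m[3] = 1×max(2,1) = 1×2 = 2
m[4] = 2×max(2,1) = 2×2 = 4
m[5] = 2×max(3,2) = 2×3 = 6
m[6] = 3×max(3,2) = 3×3 = 9
m[7] = 2×max(5,6) = 2×6 = 12
m[8] = 2×max(6,9) = 2×9 = 18
m[9] = 3×max(6,9) = 3×9 = 27
m[10] = 2×max(8,18) = 2×18 = 36
m[11] = 2×max(9,27) = 2×27 = 54
m[12] = 3×max(9,27) = 3×27 = 81
m[13] = 2×max(11,54) = 2×54 = 108
m[14] = 2×max(12,81) = 2×81 = 162
m[15] = 3×max(12,81) = 3×81 = 243
m[16] = 2×max(14,162) = 2×162 = 324
m[17] = 2×max(15,243) = 2×243 = 486
m[18] = 3×max(15,243) = 3×243 = 729
m[19] = 2×max(17,486) = 2×486 = 972
m[20] = 2×max(18,729) = 2×729 = 1458
m[21] = 3×max(18,729) = 3×729 = 2187
m[22] = 2×max(20,1458) = 2×1458 = 2916
One optimal split: 3 + 3 + 3 + 3 + 3 + 3 + 2 + 2; product 3×3×3×3×3×3×2×2 = 2916.

2916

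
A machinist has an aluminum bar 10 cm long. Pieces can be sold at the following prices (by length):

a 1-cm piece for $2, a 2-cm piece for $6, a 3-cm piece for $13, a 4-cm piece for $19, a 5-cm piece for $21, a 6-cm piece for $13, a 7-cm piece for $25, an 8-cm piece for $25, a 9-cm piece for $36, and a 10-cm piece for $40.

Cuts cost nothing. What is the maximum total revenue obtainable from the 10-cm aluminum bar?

45

Let R[k] be the best obtainable value from length k. For each k, try every first piece i and keep the best of price[i] + R[k−i].
R[1] = 2
R[2] = max(2+2, 6+0) = 6
R[3] = max(2+6, 6+2, 13+0) = 13
R[4] = max(2+13, 6+6, 13+2, 19+0) = 19
R[5] = max(2+19, 6+13, 13+6, 19+2, 21+0) = 21
R[6] = max(2+21, 6+19, 13+13, 19+6, 21+2, 13+0) = 26
R[7] = max(2+26, 6+21, 13+19, …, 13+2, 25+0) = 32
R[8] = max(2+32, 6+26, 13+21, …, 25+2, 25+0) = 38
R[9] = max(2+38, 6+32, 13+26, …, 25+2, 36+0) = 40
R[10] = max(2+40, 6+38, 13+32, …, 36+2, 40+0) = 45
One optimal cutting: 4 + 3 + 3 → $19 + $13 + $13 = $45.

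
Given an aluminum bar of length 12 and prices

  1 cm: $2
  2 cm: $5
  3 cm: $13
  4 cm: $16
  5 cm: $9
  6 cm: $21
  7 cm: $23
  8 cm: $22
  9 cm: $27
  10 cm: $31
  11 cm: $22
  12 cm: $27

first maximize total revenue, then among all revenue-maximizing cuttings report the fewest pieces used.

Let r[k] be the best obtainable value from length k. For each k, try every first piece i and keep the best of price[i] + r[k−i].
r[1] = 2
r[2] = max(2+2, 5+0) = 5
r[3] = max(2+5, 5+2, 13+0) = 13
r[4] = max(2+13, 5+5, 13+2, 16+0) = 16
r[5] = max(2+16, 5+13, 13+5, 16+2, 9+0) = 18
r[6] = max(2+18, 5+16, 13+13, 16+5, 9+2, 21+0) = 26
r[7] = max(2+26, 5+18, 13+16, …, 21+2, 23+0) = 29
r[8] = max(2+29, 5+26, 13+18, …, 23+2, 22+0) = 32
r[9] = max(2+32, 5+29, 13+26, …, 22+2, 27+0) = 39
r[10] = max(2+39, 5+32, 13+29, …, 27+2, 31+0) = 42
r[11] = max(2+42, 5+39, 13+32, …, 31+2, 22+0) = 45
r[12] = max(2+45, 5+42, 13+39, …, 22+2, 27+0) = 52
Maximum revenue is $52.
Now minimize piece count subject to staying optimal: for each k, pieces[k] = 1 + min over i with p[i]+r[k−i]=r[k] of pieces[k−i].
pieces[9] = 3
pieces[10] = 3
pieces[11] = 3
pieces[12] = 4

4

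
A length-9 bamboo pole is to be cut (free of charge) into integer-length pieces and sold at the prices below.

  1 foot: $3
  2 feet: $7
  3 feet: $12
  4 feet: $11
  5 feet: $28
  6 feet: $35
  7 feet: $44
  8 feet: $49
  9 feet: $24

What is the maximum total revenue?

52

Consider every possible first cut. v[k] is the best of p[i]+v[k−i] over all sellable i≤k.
v[1] = 3
v[2] = 7
v[3] = 12
v[4] = 15  (first piece 1, then v[3]=12)
v[5] = 28
v[6] = 35
v[7] = 44
v[8] = 49
v[9] = 52  (first piece 1, then v[8]=49)
One optimal cutting: 8 + 1 → $49 + $3 = $52.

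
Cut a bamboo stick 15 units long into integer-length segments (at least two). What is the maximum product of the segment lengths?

Fill P[k] for k=2..15: at each k try every first piece i and multiply by the better of (k−i) uncut or P[k−i].
P[2] = 1·max(1,0) = 1·1 = 1
P[3] = max(1·2, 2·1) = 2
P[4] = max(1·3, 2·2, 3·1) = 4
P[5] = max(1·4, 2·3, 3·2, 4·1) = 6
P[6] = max(1·6, 2·4, 3·3, 4·2, 5·1) = 9
P[7] = max(1·9, 2·6, 3·4, 4·3, 5·2, 6·1) = 12
P[8] = max(1·12, 2·9, 3·6, …, 6·2, 7·1) = 18
P[9] = max(1·18, 2·12, 3·9, …, 7·2, 8·1) = 27
P[10] = max(1·27, 2·18, 3·12, …, 8·2, 9·1) = 36
P[11] = max(1·36, 2·27, 3·18, …, 9·2, 10·1) = 54
P[12] = max(1·54, 2·36, 3·27, …, 10·2, 11·1) = 81
P[13] = max(1·81, 2·54, 3·36, …, 11·2, 12·1) = 108
P[14] = max(1·108, 2·81, 3·54, …, 12·2, 13·1) = 162
P[15] = max(1·162, 2·108, 3·81, …, 13·2, 14·1) = 243
One optimal split: 3 + 3 + 3 + 3 + 3; product 3·3·3·3·3 = 243.

243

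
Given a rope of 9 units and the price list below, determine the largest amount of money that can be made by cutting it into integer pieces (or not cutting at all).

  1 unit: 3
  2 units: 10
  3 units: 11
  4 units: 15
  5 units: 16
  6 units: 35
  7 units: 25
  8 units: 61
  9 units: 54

Let v[k] be the best obtainable value from length k. For each k, try every first piece i and keep the best of price[i] + v[k−i].
v[1] = 3
v[2] = 10
v[3] = 13  (first piece 1, then v[2]=10)
v[4] = 20  (first piece 2, then v[2]=10)
v[5] = 23  (first piece 1, then v[4]=20)
v[6] = 35
v[7] = 38  (first piece 1, then v[6]=35)
v[8] = 61
v[9] = 64  (first piece 1, then v[8]=61)
One optimal cutting: 8 + 1 → 61 + 3 = 64.

64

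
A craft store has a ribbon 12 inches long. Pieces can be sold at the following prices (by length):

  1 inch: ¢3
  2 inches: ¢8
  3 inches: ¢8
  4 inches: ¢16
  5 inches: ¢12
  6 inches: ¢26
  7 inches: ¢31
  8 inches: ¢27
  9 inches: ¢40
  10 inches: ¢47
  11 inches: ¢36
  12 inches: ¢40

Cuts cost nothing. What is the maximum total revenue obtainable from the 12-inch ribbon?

55

Let best[k] be the best obtainable value from length k. For each k, try every first piece i and keep the best of price[i] + best[k−i].
best[1] = 3
best[2] = max(3+3, 8+0) = 8
best[3] = max(3+8, 8+3, 8+0) = 11
best[4] = max(3+11, 8+8, 8+3, 16+0) = 16
best[5] = max(3+16, 8+11, 8+8, 16+3, 12+0) = 19
best[6] = max(3+19, 8+16, 8+11, 16+8, 12+3, 26+0) = 26
best[7] = max(3+26, 8+19, 8+16, …, 26+3, 31+0) = 31
best[8] = max(3+31, 8+26, 8+19, …, 31+3, 27+0) = 34
best[9] = max(3+34, 8+31, 8+26, …, 27+3, 40+0) = 40
best[10] = max(3+40, 8+34, 8+31, …, 40+3, 47+0) = 47
best[11] = max(3+47, 8+40, 8+34, …, 47+3, 36+0) = 50
best[12] = max(3+50, 8+47, 8+40, …, 36+3, 40+0) = 55
One optimal cutting: 10 + 2 → ¢47 + ¢8 = ¢55.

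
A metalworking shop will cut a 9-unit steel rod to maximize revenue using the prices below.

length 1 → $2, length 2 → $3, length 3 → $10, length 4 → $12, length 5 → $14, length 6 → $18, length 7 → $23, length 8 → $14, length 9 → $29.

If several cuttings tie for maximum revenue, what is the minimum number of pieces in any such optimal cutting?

Consider every possible first cut. r[k] is the best of p[i]+r[k−i] over all sellable i≤k.
r[1] = 2
r[2] = 4  (first piece 1, then r[1]=2)
r[3] = 10
r[4] = 12  (first piece 1, then r[3]=10)
r[5] = 14  (first piece 1, then r[4]=12)
r[6] = 20  (first piece 3, then r[3]=10)
r[7] = 23
r[8] = 25  (first piece 1, then r[7]=23)
r[9] = 30  (first piece 3, then r[6]=20)
Maximum revenue is $30.
Now minimize piece count subject to staying optimal: for each k, pieces[k] = 1 + min over i with p[i]+r[k−i]=r[k] of pieces[k−i].
pieces[6] = 2
pieces[7] = 1
pieces[8] = 2
pieces[9] = 3

3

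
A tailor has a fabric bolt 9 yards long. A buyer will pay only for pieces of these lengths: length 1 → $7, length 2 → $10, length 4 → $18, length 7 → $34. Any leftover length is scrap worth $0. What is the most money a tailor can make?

63

Build r[k] bottom-up: r[k] = max over allowed piece i of (p[i] + r[k−i]).
r[1] = 7
r[2] = 14  (first piece 1, then r[1]=7)
r[3] = 21  (first piece 1, then r[2]=14)
r[4] = 28  (first piece 1, then r[3]=21)
r[5] = 35  (first piece 1, then r[4]=28)
r[6] = 42  (first piece 1, then r[5]=35)
r[7] = 49  (first piece 1, then r[6]=42)
r[8] = 56  (first piece 1, then r[7]=49)
r[9] = 63  (first piece 1, then r[8]=56)
One optimal cutting: 1 + 1 + 1 + 1 + 1 + 1 + 1 + 1 + 1 → $63.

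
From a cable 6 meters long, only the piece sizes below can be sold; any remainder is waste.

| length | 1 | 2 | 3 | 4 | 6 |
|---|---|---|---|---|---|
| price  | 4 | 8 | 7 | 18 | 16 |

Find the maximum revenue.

26

Let best[k] be the best obtainable value from length k. For each k, try every first piece i and keep the best of price[i] + best[k−i].
best[1] = 4
best[2] = 8  (first piece 1, then best[1]=4)
best[3] = 12  (first piece 1, then best[2]=8)
best[4] = 18
best[5] = 22  (first piece 1, then best[4]=18)
best[6] = 26  (first piece 1, then best[5]=22)
One optimal cutting: 4 + 1 + 1 → $26.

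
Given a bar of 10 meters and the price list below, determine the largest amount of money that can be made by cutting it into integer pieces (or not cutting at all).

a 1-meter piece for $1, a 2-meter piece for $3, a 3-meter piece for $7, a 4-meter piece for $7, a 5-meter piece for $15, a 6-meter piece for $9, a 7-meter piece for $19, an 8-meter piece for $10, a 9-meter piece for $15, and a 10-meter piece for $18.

Build R[k] bottom-up: R[k] = max over allowed piece i of (p[i] + R[k−i]).
R[1] = 1
R[2] = 3
R[3] = 7
R[4] = 8  (first piece 1, then R[3]=7)
R[5] = 15
R[6] = 16  (first piece 1, then R[5]=15)
R[7] = 19
R[8] = 22  (first piece 3, then R[5]=15)
R[9] = 23  (first piece 1, then R[8]=22)
R[10] = 30  (first piece 5, then R[5]=15)
One optimal cutting: 5 + 5 → $15 + $15 = $30.

30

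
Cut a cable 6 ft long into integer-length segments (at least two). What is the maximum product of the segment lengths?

9

Let P[k] be the best product for length k (with at least one cut). For each first piece i, the rest contributes max(k−i, P[k−i]).
P[2] = 1×max(1,0) = 1×1 = 1
P[3] = 1×max(2,1) = 1×2 = 2
P[4] = 2×max(2,1) = 2×2 = 4
P[5] = 2×max(3,2) = 2×3 = 6
P[6] = 3×max(3,2) = 3×3 = 9
One optimal split: 3 + 3; product 3×3 = 9.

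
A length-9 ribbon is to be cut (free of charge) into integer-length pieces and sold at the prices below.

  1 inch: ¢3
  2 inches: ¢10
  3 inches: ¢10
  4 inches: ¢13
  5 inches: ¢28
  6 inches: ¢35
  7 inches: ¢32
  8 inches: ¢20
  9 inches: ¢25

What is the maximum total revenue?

Let best[k] be the best obtainable value from length k. For each k, try every first piece i and keep the best of price[i] + best[k−i].
best[1] = 3
best[2] = 10
best[3] = 13  (first piece 1, then best[2]=10)
best[4] = 20  (first piece 2, then best[2]=10)
best[5] = 28
best[6] = 35
best[7] = 38  (first piece 1, then best[6]=35)
best[8] = 45  (first piece 2, then best[6]=35)
best[9] = 48  (first piece 1, then best[8]=45)
One optimal cutting: 6 + 2 + 1 → ¢35 + ¢10 + ¢3 = ¢48.

48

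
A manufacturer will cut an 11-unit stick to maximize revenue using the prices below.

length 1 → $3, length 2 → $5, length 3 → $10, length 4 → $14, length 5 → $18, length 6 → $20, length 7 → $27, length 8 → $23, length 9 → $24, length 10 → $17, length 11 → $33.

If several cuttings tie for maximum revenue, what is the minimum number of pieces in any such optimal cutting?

Let r[k] be the best obtainable value from length k. For each k, try every first piece i and keep the best of price[i] + r[k−i].
r[1] = 3
r[2] = max(3+3, 5+0) = 6
r[3] = max(3+6, 5+3, 10+0) = 10
r[4] = max(3+10, 5+6, 10+3, 14+0) = 14
r[5] = max(3+14, 5+10, 10+6, 14+3, 18+0) = 18
r[6] = max(3+18, 5+14, 10+10, 14+6, 18+3, 20+0) = 21
r[7] = max(3+21, 5+18, 10+14, …, 20+3, 27+0) = 27
r[8] = max(3+27, 5+21, 10+18, …, 27+3, 23+0) = 30
r[9] = max(3+30, 5+27, 10+21, …, 23+3, 24+0) = 33
r[10] = max(3+33, 5+30, 10+27, …, 24+3, 17+0) = 37
r[11] = max(3+37, 5+33, 10+30, …, 17+3, 33+0) = 41
Maximum revenue is $41.
Now minimize piece count subject to staying optimal: for each k, pieces[k] = 1 + min over i with p[i]+r[k−i]=r[k] of pieces[k−i].
pieces[8] = 2
pieces[9] = 3
pieces[10] = 2
pieces[11] = 2

2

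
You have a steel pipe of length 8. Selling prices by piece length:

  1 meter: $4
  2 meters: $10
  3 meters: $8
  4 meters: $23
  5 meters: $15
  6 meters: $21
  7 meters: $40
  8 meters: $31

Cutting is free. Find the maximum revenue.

46

Consider every possible first cut. v[k] is the best of p[i]+v[k−i] over all sellable i≤k.
v[1] = 4
v[2] = max(4+4, 10+0) = 10
v[3] = max(4+10, 10+4, 8+0) = 14
v[4] = max(4+14, 10+10, 8+4, 23+0) = 23
v[5] = max(4+23, 10+14, 8+10, 23+4, 15+0) = 27
v[6] = max(4+27, 10+23, 8+14, 23+10, 15+4, 21+0) = 33
v[7] = max(4+33, 10+27, 8+23, …, 21+4, 40+0) = 40
v[8] = max(4+40, 10+33, 8+27, …, 40+4, 31+0) = 46
One optimal cutting: 4 + 4 → $23 + $23 = $46.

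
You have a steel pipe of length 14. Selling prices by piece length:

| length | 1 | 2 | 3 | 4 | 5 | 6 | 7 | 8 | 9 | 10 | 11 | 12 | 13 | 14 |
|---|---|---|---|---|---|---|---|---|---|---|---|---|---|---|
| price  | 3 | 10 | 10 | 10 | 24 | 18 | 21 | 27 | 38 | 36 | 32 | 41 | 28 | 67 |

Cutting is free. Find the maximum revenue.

70

Let best[k] be the best obtainable value from length k. For each k, try every first piece i and keep the best of price[i] + best[k−i].
best[1] = 3
best[2] = 10
best[3] = 13  (first piece 1, then best[2]=10)
best[4] = 20  (first piece 2, then best[2]=10)
best[5] = 24
best[6] = 30  (first piece 2, then best[4]=20)
best[7] = 34  (first piece 2, then best[5]=24)
best[8] = 40  (first piece 2, then best[6]=30)
best[9] = 44  (first piece 2, then best[7]=34)
best[10] = 50  (first piece 2, then best[8]=40)
best[11] = 54  (first piece 2, then best[9]=44)
best[12] = 60  (first piece 2, then best[10]=50)
best[13] = 64  (first piece 2, then best[11]=54)
best[14] = 70  (first piece 2, then best[12]=60)
One optimal cutting: 2 + 2 + 2 + 2 + 2 + 2 + 2 → $10 + $10 + $10 + $10 + $10 + $10 + $10 = $70.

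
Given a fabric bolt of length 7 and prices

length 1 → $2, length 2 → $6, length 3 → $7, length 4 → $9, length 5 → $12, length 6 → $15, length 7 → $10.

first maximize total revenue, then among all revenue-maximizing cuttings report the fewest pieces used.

4

Consider every possible first cut. r[k] is the best of p[i]+r[k−i] over all sellable i≤k.
r[1] = 2
r[2] = 6
r[3] = 8  (first piece 1, then r[2]=6)
r[4] = 12  (first piece 2, then r[2]=6)
r[5] = 14  (first piece 1, then r[4]=12)
r[6] = 18  (first piece 2, then r[4]=12)
r[7] = 20  (first piece 1, then r[6]=18)
Maximum revenue is $20.
Now minimize piece count subject to staying optimal: for each k, pieces[k] = 1 + min over i with p[i]+r[k−i]=r[k] of pieces[k−i].
pieces[4] = 2
pieces[5] = 3
pieces[6] = 3
pieces[7] = 4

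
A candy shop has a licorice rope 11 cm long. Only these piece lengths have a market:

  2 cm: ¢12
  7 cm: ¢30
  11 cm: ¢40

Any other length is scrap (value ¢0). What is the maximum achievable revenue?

Consider every possible first cut. r[k] is the best of p[i]+r[k−i] over all sellable i≤k.
r[1] = 0
r[2] = 12
r[3] = 12
r[4] = 24  (first piece 2, then r[2]=12)
r[5] = 24
r[6] = 36  (first piece 2, then r[4]=24)
r[7] = max(12+24, 30+0) = 36
r[8] = max(12+36, 30+0) = 48
r[9] = max(12+36, 30+12) = 48
r[10] = max(12+48, 30+12) = 60
r[11] = max(12+48, 30+24, 40+0) = 60
One optimal cutting: pieces 2 + 2 + 2 + 2 + 2 with 1 cm of scrap → ¢60.

60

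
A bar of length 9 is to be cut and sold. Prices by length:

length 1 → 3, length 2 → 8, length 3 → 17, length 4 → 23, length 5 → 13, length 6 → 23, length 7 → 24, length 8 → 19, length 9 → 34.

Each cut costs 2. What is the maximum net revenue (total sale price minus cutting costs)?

47

Let net[k] be the best obtainable value from length k. For each k, try every first piece i and keep the best of price[i] + net[k−i] minus the 2 cut fee when i<k.
net[1] = 3
net[2] = max(3+3-2, 8+0) = 8
net[3] = max(3+8-2, 8+3-2, 17+0) = 17
net[4] = max(3+17-2, 8+8-2, 17+3-2, 23+0) = 23
net[5] = max(3+23-2, 8+17-2, 17+8-2, 23+3-2, 13+0) = 24
net[6] = max(3+24-2, 8+23-2, 17+17-2, 23+8-2, 13+3-2, 23+0) = 32
net[7] = max(3+32-2, 8+24-2, 17+23-2, …, 23+3-2, 24+0) = 38
net[8] = max(3+38-2, 8+32-2, 17+24-2, …, 24+3-2, 19+0) = 44
net[9] = max(3+44-2, 8+38-2, 17+32-2, …, 19+3-2, 34+0) = 47
One optimal plan: pieces 3 + 3 + 3 (2 cuts) → 51 − 4 = 47.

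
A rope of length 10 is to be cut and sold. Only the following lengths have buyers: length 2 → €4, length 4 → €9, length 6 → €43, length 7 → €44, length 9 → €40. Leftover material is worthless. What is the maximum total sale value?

Let r[k] be the best obtainable value from length k. For each k, try every first piece i and keep the best of price[i] + r[k−i].
r[1] = 0
r[2] = 4
r[3] = 4
r[4] = max(4+4, 9+0) = 9
r[5] = max(4+4, 9+0) = 9
r[6] = max(4+9, 9+4, 43+0) = 43
r[7] = max(4+9, 9+4, 43+0, 44+0) = 44
r[8] = max(4+43, 9+9, 43+4, 44+0) = 47
r[9] = max(4+44, 9+9, 43+4, 44+4, 40+0) = 48
r[10] = max(4+47, 9+43, 43+9, 44+4, 40+0) = 52
One optimal cutting: 6 + 4 → €52.

52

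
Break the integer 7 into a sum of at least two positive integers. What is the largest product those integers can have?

12

Define f[k] = max over 1≤i<k of i · max(k−i, f[k−i]); the inner max lets the remainder stay uncut if that's better.
f[2] = 1·max(1,0) = 1·1 = 1
f[3] = max(1·2, 2·1) = 2
f[4] = max(1·3, 2·2, 3·1) = 4
f[5] = max(1·4, 2·3, 3·2, 4·1) = 6
f[6] = max(1·6, 2·4, 3·3, 4·2, 5·1) = 9
f[7] = max(1·9, 2·6, 3·4, 4·3, 5·2, 6·1) = 12
One optimal split: 3 + 2 + 2; product 3·2·2 = 12.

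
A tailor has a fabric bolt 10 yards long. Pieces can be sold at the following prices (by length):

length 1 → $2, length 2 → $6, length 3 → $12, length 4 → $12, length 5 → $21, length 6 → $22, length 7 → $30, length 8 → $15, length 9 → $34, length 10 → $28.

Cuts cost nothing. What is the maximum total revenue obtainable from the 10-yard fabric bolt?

Let v[k] be the best obtainable value from length k. For each k, try every first piece i and keep the best of price[i] + v[k−i].
v[1] = 2
v[2] = 6
v[3] = 12
v[4] = 14  (first piece 1, then v[3]=12)
v[5] = 21
v[6] = 24  (first piece 3, then v[3]=12)
v[7] = 30
v[8] = 33  (first piece 3, then v[5]=21)
v[9] = 36  (first piece 2, then v[7]=30)
v[10] = 42  (first piece 3, then v[7]=30)
One optimal cutting: 7 + 3 → $30 + $12 = $42.

42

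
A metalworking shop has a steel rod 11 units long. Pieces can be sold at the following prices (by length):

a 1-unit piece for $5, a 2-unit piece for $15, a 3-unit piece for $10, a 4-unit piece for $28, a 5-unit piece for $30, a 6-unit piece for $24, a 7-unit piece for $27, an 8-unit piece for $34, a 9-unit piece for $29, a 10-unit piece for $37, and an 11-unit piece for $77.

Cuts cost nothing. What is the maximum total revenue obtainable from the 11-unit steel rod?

Consider every possible first cut. best[k] is the best of p[i]+best[k−i] over all sellable i≤k.
best[1] = 5
best[2] = 15
best[3] = 20  (first piece 1, then best[2]=15)
best[4] = 30  (first piece 2, then best[2]=15)
best[5] = 35  (first piece 1, then best[4]=30)
best[6] = 45  (first piece 2, then best[4]=30)
best[7] = 50  (first piece 1, then best[6]=45)
best[8] = 60  (first piece 2, then best[6]=45)
best[9] = 65  (first piece 1, then best[8]=60)
best[10] = 75  (first piece 2, then best[8]=60)
best[11] = 80  (first piece 1, then best[10]=75)
One optimal cutting: 2 + 2 + 2 + 2 + 2 + 1 → $15 + $15 + $15 + $15 + $15 + $5 = $80.

80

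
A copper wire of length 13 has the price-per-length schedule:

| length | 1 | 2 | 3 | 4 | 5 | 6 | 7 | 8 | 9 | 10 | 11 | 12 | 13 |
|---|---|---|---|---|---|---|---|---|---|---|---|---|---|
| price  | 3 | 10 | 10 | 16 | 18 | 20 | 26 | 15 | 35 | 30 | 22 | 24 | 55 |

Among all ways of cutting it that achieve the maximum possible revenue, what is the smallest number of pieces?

Build r[k] bottom-up: r[k] = max over allowed piece i of (p[i] + r[k−i]).
r[1] = 3
r[2] = 10
r[3] = 13  (first piece 1, then r[2]=10)
r[4] = 20  (first piece 2, then r[2]=10)
r[5] = 23  (first piece 1, then r[4]=20)
r[6] = 30  (first piece 2, then r[4]=20)
r[7] = 33  (first piece 1, then r[6]=30)
r[8] = 40  (first piece 2, then r[6]=30)
r[9] = 43  (first piece 1, then r[8]=40)
r[10] = 50  (first piece 2, then r[8]=40)
r[11] = 53  (first piece 1, then r[10]=50)
r[12] = 60  (first piece 2, then r[10]=50)
r[13] = 63  (first piece 1, then r[12]=60)
Maximum revenue is €63.
Now minimize piece count subject to staying optimal: for each k, pieces[k] = 1 + min over i with p[i]+r[k−i]=r[k] of pieces[k−i].
pieces[10] = 5
pieces[11] = 6
pieces[12] = 6
pieces[13] = 7

7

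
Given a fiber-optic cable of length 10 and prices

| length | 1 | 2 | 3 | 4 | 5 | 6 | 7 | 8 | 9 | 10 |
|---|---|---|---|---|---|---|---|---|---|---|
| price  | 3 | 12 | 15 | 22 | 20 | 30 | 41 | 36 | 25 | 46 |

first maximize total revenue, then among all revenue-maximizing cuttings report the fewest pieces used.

5

Let r[k] be the best obtainable value from length k. For each k, try every first piece i and keep the best of price[i] + r[k−i].
r[1] = 3
r[2] = 12
r[3] = 15  (first piece 1, then r[2]=12)
r[4] = 24  (first piece 2, then r[2]=12)
r[5] = 27  (first piece 1, then r[4]=24)
r[6] = 36  (first piece 2, then r[4]=24)
r[7] = 41
r[8] = 48  (first piece 2, then r[6]=36)
r[9] = 53  (first piece 2, then r[7]=41)
r[10] = 60  (first piece 2, then r[8]=48)
Maximum revenue is $60.
Now minimize piece count subject to staying optimal: for each k, pieces[k] = 1 + min over i with p[i]+r[k−i]=r[k] of pieces[k−i].
pieces[7] = 1
pieces[8] = 4
pieces[9] = 2
pieces[10] = 5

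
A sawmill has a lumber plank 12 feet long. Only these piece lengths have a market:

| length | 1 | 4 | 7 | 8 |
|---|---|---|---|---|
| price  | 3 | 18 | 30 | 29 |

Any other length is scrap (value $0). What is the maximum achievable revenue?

Build f[k] bottom-up: f[k] = max over allowed piece i of (p[i] + f[k−i]).
f[1] = 3
f[2] = 6  (first piece 1, then f[1]=3)
f[3] = 9  (first piece 1, then f[2]=6)
f[4] = max(3+9, 18+0) = 18
f[5] = max(3+18, 18+3) = 21
f[6] = max(3+21, 18+6) = 24
f[7] = max(3+24, 18+9, 30+0) = 30
f[8] = max(3+30, 18+18, 30+3, 29+0) = 36
f[9] = max(3+36, 18+21, 30+6, 29+3) = 39
f[10] = max(3+39, 18+24, 30+9, 29+6) = 42
f[11] = max(3+42, 18+30, 30+18, 29+9) = 48
f[12] = max(3+48, 18+36, 30+21, 29+18) = 54
One optimal cutting: 4 + 4 + 4 → $54.

54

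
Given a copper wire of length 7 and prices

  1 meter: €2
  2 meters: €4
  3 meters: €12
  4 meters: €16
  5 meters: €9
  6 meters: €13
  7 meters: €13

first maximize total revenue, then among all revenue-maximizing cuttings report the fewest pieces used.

Build r[k] bottom-up: r[k] = max over allowed piece i of (p[i] + r[k−i]).
r[1] = 2
r[2] = 4  (first piece 1, then r[1]=2)
r[3] = 12
r[4] = 16
r[5] = 18  (first piece 1, then r[4]=16)
r[6] = 24  (first piece 3, then r[3]=12)
r[7] = 28  (first piece 3, then r[4]=16)
Maximum revenue is €28.
Now minimize piece count subject to staying optimal: for each k, pieces[k] = 1 + min over i with p[i]+r[k−i]=r[k] of pieces[k−i].
pieces[4] = 1
pieces[5] = 2
pieces[6] = 2
pieces[7] = 2

2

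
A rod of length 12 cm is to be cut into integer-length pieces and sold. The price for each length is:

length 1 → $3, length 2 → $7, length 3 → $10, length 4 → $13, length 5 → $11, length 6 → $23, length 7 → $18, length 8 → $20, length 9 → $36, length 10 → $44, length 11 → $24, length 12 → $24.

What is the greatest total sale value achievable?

51

Build best[k] bottom-up: best[k] = max over allowed piece i of (p[i] + best[k−i]).
best[1] = 3
best[2] = max(3+3, 7+0) = 7
best[3] = max(3+7, 7+3, 10+0) = 10
best[4] = max(3+10, 7+7, 10+3, 13+0) = 14
best[5] = max(3+14, 7+10, 10+7, 13+3, 11+0) = 17
best[6] = max(3+17, 7+14, 10+10, 13+7, 11+3, 23+0) = 23
best[7] = max(3+23, 7+17, 10+14, …, 23+3, 18+0) = 26
best[8] = max(3+26, 7+23, 10+17, …, 18+3, 20+0) = 30
best[9] = max(3+30, 7+26, 10+23, …, 20+3, 36+0) = 36
best[10] = max(3+36, 7+30, 10+26, …, 36+3, 44+0) = 44
best[11] = max(3+44, 7+36, 10+30, …, 44+3, 24+0) = 47
best[12] = max(3+47, 7+44, 10+36, …, 24+3, 24+0) = 51
One optimal cutting: 10 + 2 → $44 + $7 = $51.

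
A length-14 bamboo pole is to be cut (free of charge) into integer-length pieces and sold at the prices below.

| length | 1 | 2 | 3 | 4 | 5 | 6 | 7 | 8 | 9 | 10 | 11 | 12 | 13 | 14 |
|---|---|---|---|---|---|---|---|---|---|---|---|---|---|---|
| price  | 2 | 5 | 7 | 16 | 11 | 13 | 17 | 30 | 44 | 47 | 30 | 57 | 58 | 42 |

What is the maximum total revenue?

63

Let R[k] be the best obtainable value from length k. For each k, try every first piece i and keep the best of price[i] + R[k−i].
R[1] = 2
R[2] = max(2+2, 5+0) = 5
R[3] = max(2+5, 5+2, 7+0) = 7
R[4] = max(2+7, 5+5, 7+2, 16+0) = 16
R[5] = max(2+16, 5+7, 7+5, 16+2, 11+0) = 18
R[6] = max(2+18, 5+16, 7+7, 16+5, 11+2, 13+0) = 21
R[7] = max(2+21, 5+18, 7+16, …, 13+2, 17+0) = 23
R[8] = max(2+23, 5+21, 7+18, …, 17+2, 30+0) = 32
R[9] = max(2+32, 5+23, 7+21, …, 30+2, 44+0) = 44
R[10] = max(2+44, 5+32, 7+23, …, 44+2, 47+0) = 47
R[11] = max(2+47, 5+44, 7+32, …, 47+2, 30+0) = 49
R[12] = max(2+49, 5+47, 7+44, …, 30+2, 57+0) = 57
R[13] = max(2+57, 5+49, 7+47, …, 57+2, 58+0) = 60
R[14] = max(2+60, 5+57, 7+49, …, 58+2, 42+0) = 63
One optimal cutting: 10 + 4 → $47 + $16 = $63.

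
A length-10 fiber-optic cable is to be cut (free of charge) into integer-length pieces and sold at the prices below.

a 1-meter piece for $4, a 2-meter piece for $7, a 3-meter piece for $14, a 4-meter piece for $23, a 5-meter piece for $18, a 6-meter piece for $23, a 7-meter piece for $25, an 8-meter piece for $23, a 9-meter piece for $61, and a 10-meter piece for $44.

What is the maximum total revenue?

Consider every possible first cut. v[k] is the best of p[i]+v[k−i] over all sellable i≤k.
v[1] = 4
v[2] = 8  (first piece 1, then v[1]=4)
v[3] = 14
v[4] = 23
v[5] = 27  (first piece 1, then v[4]=23)
v[6] = 31  (first piece 1, then v[5]=27)
v[7] = 37  (first piece 3, then v[4]=23)
v[8] = 46  (first piece 4, then v[4]=23)
v[9] = 61
v[10] = 65  (first piece 1, then v[9]=61)
One optimal cutting: 9 + 1 → $61 + $4 = $65.

65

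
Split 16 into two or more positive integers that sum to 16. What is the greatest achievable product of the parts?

Define m[k] = max over 1≤i<k of i · max(k−i, m[k−i]); the inner max lets the remainder stay uncut if that's better.
m[2] = 1*max(1,0) = 1*1 = 1
m[3] = max(1*2, 2*1) = 2
m[4] = max(1*3, 2*2, 3*1) = 4
m[5] = max(1*4, 2*3, 3*2, 4*1) = 6
m[6] = max(1*6, 2*4, 3*3, 4*2, 5*1) = 9
m[7] = max(1*9, 2*6, 3*4, 4*3, 5*2, 6*1) = 12
m[8] = max(1*12, 2*9, 3*6, …, 6*2, 7*1) = 18
m[9] = max(1*18, 2*12, 3*9, …, 7*2, 8*1) = 27
m[10] = max(1*27, 2*18, 3*12, …, 8*2, 9*1) = 36
m[11] = max(1*36, 2*27, 3*18, …, 9*2, 10*1) = 54
m[12] = max(1*54, 2*36, 3*27, …, 10*2, 11*1) = 81
m[13] = max(1*81, 2*54, 3*36, …, 11*2, 12*1) = 108
m[14] = max(1*108, 2*81, 3*54, …, 12*2, 13*1) = 162
m[15] = max(1*162, 2*108, 3*81, …, 13*2, 14*1) = 243
m[16] = max(1*243, 2*162, 3*108, …, 14*2, 15*1) = 324
One optimal split: 3 + 3 + 3 + 3 + 2 + 2; product 3*3*3*3*2*2 = 324.

324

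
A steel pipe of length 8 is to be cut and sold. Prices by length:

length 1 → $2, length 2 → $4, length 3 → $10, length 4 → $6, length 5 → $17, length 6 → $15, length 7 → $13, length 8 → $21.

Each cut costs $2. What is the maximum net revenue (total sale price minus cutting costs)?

25

Build net[k] bottom-up: net[k] = max over allowed piece i of (p[i] + net[k−i]) − 2 per cut.
net[1] = 2
net[2] = max(2+2-2, 4+0) = 4
net[3] = max(2+4-2, 4+2-2, 10+0) = 10
net[4] = max(2+10-2, 4+4-2, 10+2-2, 6+0) = 10
net[5] = max(2+10-2, 4+10-2, 10+4-2, 6+2-2, 17+0) = 17
net[6] = max(2+17-2, 4+10-2, 10+10-2, 6+4-2, 17+2-2, 15+0) = 18
net[7] = max(2+18-2, 4+17-2, 10+10-2, …, 15+2-2, 13+0) = 19
net[8] = max(2+19-2, 4+18-2, 10+17-2, …, 13+2-2, 21+0) = 25
One optimal plan: pieces 5 + 3 (1 cut) → $27 − $2 = $25.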